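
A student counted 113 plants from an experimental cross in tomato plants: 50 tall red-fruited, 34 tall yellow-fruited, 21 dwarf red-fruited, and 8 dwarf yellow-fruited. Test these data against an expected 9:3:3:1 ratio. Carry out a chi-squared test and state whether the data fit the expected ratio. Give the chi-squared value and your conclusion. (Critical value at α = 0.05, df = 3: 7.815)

The 9:3:3:1 ratio has 16 parts, so with N = 113 the expected counts are:
  tall red-fruited: 113 × 9/16 = 63.5625
  tall yellow-fruited: 113 × 3/16 = 21.1875
  dwarf red-fruited: 113 × 3/16 = 21.1875
  dwarf yellow-fruited: 113 × 1/16 = 7.0625
χ² = Σ (O − E)² / E
  tall red-fruited: (50 − 63.5625)² / 63.5625 = 2.8939
  tall yellow-fruited: (34 − 21.1875)² / 21.1875 = 7.7480
  dwarf red-fruited: (21 − 21.1875)² / 21.1875 = 0.0017
  dwarf yellow-fruited: (8 − 7.0625)² / 7.0625 = 0.1244
χ² = 2.8939 + 7.7480 + 0.0017 + 0.1244 = 10.768
Degrees of freedom = 4 − 1 = 3; critical value at α = 0.05 is 7.815.
Since 10.768 > 7.815, we reject the null hypothesis — the data do not fit the 9:3:3:1 ratio.

10.768; not consistent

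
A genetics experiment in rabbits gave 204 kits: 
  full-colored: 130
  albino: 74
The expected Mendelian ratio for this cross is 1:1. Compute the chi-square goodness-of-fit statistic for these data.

15.373

Expected counts for N = 204 under a 1:1 ratio (total parts = 2):
  full-colored: 204 × 1/2 = 102
  albino: 204 × 1/2 = 102
χ² = Σ (O − E)² / E
  full-colored: (130 − 102)² / 102 = 7.6863
  albino: (74 − 102)² / 102 = 7.6863
χ² = 7.6863 + 7.6863 = 15.3726 ≈ 15.373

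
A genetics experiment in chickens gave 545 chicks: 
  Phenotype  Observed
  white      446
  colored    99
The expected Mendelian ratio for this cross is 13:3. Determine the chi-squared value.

0.122

The 13:3 ratio has 16 parts, so with N = 545 the expected counts are:
  white: 545 × 13/16 = 442.8125
  colored: 545 × 3/16 = 102.1875
χ² = Σ (O − E)² / E
  white: (446 − 442.8125)² / 442.8125 = 0.0229
  colored: (99 − 102.1875)² / 102.1875 = 0.0994
χ² = 0.0229 + 0.0994 = 0.1223 ≈ 0.122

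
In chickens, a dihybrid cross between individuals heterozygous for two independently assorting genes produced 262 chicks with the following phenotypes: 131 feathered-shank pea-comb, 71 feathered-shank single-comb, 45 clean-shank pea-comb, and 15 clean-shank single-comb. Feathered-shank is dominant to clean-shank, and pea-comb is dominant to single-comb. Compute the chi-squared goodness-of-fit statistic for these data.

A dihybrid F₂ with independent assortment and complete dominance at both loci gives a 9:3:3:1 phenotypic ratio.
Under the 9:3:3:1 hypothesis (Σ ratio = 16, N = 262):
  feathered-shank pea-comb: 262 × 9/16 = 147.375
  feathered-shank single-comb: 262 × 3/16 = 49.125
  clean-shank pea-comb: 262 × 3/16 = 49.125
  clean-shank single-comb: 262 × 1/16 = 16.375
χ² = Σ (O − E)² / E
  feathered-shank pea-comb: (131 − 147.375)² / 147.375 = 1.8194
  feathered-shank single-comb: (71 − 49.125)² / 49.125 = 9.7408
  clean-shank pea-comb: (45 − 49.125)² / 49.125 = 0.3464
  clean-shank single-comb: (15 − 16.375)² / 16.375 = 0.1155
χ² = 1.8194 + 9.7408 + 0.3464 + 0.1155 = 12.0221 ≈ 12.022

12.022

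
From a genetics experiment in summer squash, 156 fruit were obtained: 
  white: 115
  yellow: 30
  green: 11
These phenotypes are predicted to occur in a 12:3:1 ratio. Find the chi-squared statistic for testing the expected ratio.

0.214

The 12:3:1 ratio has 16 parts, so with N = 156 the expected counts are:
  white: 156 × 12/16 = 117
  yellow: 156 × 3/16 = 29.25
  green: 156 × 1/16 = 9.75
χ² = Σ (O − E)² / E
  white: (115 − 117)² / 117 = 0.0342
  yellow: (30 − 29.25)² / 29.25 = 0.0192
  green: (11 − 9.75)² / 9.75 = 0.1603
χ² = 0.0342 + 0.0192 + 0.1603 = 0.2137 ≈ 0.214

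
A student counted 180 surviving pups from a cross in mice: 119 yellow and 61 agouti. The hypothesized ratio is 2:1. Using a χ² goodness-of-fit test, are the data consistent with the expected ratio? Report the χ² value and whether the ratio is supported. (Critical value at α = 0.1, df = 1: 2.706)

Total ratio parts = 3. Expected numbers out of 180:
  yellow: 180 × 2/3 = 120
  agouti: 180 × 1/3 = 60
χ² = Σ (O − E)² / E
  yellow: (119 − 120)² / 120 = 0.0083
  agouti: (61 − 60)² / 60 = 0.0167
χ² = 0.0083 + 0.0167 = 0.025
Degrees of freedom = 2 − 1 = 1; critical value at α = 0.1 is 2.706.
Since 0.025 < 2.706, we fail to reject the null hypothesis — the data are consistent with the 2:1 ratio.

0.025; consistent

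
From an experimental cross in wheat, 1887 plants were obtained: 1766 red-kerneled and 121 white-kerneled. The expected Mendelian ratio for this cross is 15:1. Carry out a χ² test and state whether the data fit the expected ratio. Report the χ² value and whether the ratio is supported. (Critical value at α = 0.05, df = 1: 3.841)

Expected counts for N = 1887 under a 15:1 ratio (total parts = 16):
  red-kerneled: 1887 × 15/16 = 1769.0625
  white-kerneled: 1887 × 1/16 = 117.9375
χ² = Σ (O − E)² / E
  red-kerneled: (1766 − 1769.0625)² / 1769.0625 = 0.0053
  white-kerneled: (121 − 117.9375)² / 117.9375 = 0.0795
χ² = 0.0053 + 0.0795 = 0.0848 ≈ 0.085
Degrees of freedom = 2 − 1 = 1; critical value at α = 0.05 is 3.841.
Since 0.085 < 3.841, we fail to reject the null hypothesis — the data are consistent with the 15:1 ratio.

0.085; consistent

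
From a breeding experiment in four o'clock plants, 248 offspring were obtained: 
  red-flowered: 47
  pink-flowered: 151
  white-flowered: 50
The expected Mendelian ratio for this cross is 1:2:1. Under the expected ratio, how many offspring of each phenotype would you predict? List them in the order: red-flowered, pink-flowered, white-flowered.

62, 124, 62

The 1:2:1 ratio has 4 parts, so with N = 248 the expected counts are:
  red-flowered: 248 × 1/4 = 62
  pink-flowered: 248 × 2/4 = 124
  white-flowered: 248 × 1/4 = 62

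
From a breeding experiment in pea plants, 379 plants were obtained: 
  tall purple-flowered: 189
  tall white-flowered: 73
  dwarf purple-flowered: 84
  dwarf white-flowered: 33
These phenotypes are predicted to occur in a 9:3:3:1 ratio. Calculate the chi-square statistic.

8.814

Under the 9:3:3:1 hypothesis (Σ ratio = 16, N = 379):
  tall purple-flowered: 379 × 9/16 = 213.1875
  tall white-flowered: 379 × 3/16 = 71.0625
  dwarf purple-flowered: 379 × 3/16 = 71.0625
  dwarf white-flowered: 379 × 1/16 = 23.6875
χ² = Σ (O − E)² / E
  tall purple-flowered: (189 − 213.1875)² / 213.1875 = 2.7442
  tall white-flowered: (73 − 71.0625)² / 71.0625 = 0.0528
  dwarf purple-flowered: (84 − 71.0625)² / 71.0625 = 2.3554
  dwarf white-flowered: (33 − 23.6875)² / 23.6875 = 3.6611
χ² = 2.7442 + 0.0528 + 2.3554 + 3.6611 = 8.8135 ≈ 8.814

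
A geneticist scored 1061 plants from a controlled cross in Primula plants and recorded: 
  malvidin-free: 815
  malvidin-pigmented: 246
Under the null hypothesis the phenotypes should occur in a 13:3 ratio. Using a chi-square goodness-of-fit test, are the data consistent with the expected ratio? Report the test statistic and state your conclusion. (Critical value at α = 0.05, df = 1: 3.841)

Total ratio parts = 16. Expected numbers out of 1061:
  malvidin-free: 1061 × 13/16 = 862.0625
  malvidin-pigmented: 1061 × 3/16 = 198.9375
χ² = Σ (O − E)² / E
  malvidin-free: (815 − 862.0625)² / 862.0625 = 2.5693
  malvidin-pigmented: (246 − 198.9375)² / 198.9375 = 11.1335
χ² = 2.5693 + 11.1335 = 13.7028 ≈ 13.703
Degrees of freedom = 2 − 1 = 1; critical value at α = 0.05 is 3.841.
Since 13.703 > 3.841, we reject the null hypothesis — the data do not fit the 13:3 ratio.

13.703; not consistent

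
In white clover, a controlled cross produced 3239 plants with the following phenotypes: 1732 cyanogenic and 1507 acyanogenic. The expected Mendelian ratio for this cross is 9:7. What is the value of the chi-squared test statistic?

10.148

Under the 9:7 hypothesis (Σ ratio = 16, N = 3239):
  cyanogenic: 3239 × 9/16 = 1821.9375
  acyanogenic: 3239 × 7/16 = 1417.0625
χ² = Σ (O − E)² / E
  cyanogenic: (1732 − 1821.9375)² / 1821.9375 = 4.4396
  acyanogenic: (1507 − 1417.0625)² / 1417.0625 = 5.7081
χ² = 4.4396 + 5.7081 = 10.1477 ≈ 10.148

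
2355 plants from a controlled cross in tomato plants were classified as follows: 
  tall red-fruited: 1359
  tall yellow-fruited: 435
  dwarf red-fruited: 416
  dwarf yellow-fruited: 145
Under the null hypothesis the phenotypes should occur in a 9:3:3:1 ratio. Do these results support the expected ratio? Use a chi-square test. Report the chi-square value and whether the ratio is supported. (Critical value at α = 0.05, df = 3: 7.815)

Under the 9:3:3:1 hypothesis (Σ ratio = 16, N = 2355):
  tall red-fruited: 2355 × 9/16 = 1324.6875
  tall yellow-fruited: 2355 × 3/16 = 441.5625
  dwarf red-fruited: 2355 × 3/16 = 441.5625
  dwarf yellow-fruited: 2355 × 1/16 = 147.1875
χ² = Σ (O − E)² / E
  tall red-fruited: (1359 − 1324.6875)² / 1324.6875 = 0.8888
  tall yellow-fruited: (435 − 441.5625)² / 441.5625 = 0.0975
  dwarf red-fruited: (416 − 441.5625)² / 441.5625 = 1.4798
  dwarf yellow-fruited: (145 − 147.1875)² / 147.1875 = 0.0325
χ² = 0.8888 + 0.0975 + 1.4798 + 0.0325 = 2.4986 ≈ 2.499
Degrees of freedom = 4 − 1 = 3; critical value at α = 0.05 is 7.815.
Since 2.499 < 7.815, we fail to reject the null hypothesis — the data are consistent with the 9:3:3:1 ratio.

2.499; consistent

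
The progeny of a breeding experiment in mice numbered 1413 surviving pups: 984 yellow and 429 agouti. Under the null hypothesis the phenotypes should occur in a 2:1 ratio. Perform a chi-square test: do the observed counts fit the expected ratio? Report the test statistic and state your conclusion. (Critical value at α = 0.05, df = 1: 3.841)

5.618; not consistent

Total ratio parts = 3. Expected numbers out of 1413:
  yellow: 1413 × 2/3 = 942
  agouti: 1413 × 1/3 = 471
χ² = Σ (O − E)² / E
  yellow: (984 − 942)² / 942 = 1.8726
  agouti: (429 − 471)² / 471 = 3.7452
χ² = 1.8726 + 3.7452 = 5.6178 ≈ 5.618
Degrees of freedom = 2 − 1 = 1; critical value at α = 0.05 is 3.841.
Since 5.618 > 3.841, we reject the null hypothesis — the data do not fit the 2:1 ratio.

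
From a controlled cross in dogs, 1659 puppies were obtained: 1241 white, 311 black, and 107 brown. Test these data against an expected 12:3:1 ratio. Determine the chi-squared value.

Total ratio parts = 16. Expected numbers out of 1659:
  white: 1659 × 12/16 = 1244.25
  black: 1659 × 3/16 = 311.0625
  brown: 1659 × 1/16 = 103.6875
χ² = Σ (O − E)² / E
  white: (1241 − 1244.25)² / 1244.25 = 0.0085
  black: (311 − 311.0625)² / 311.0625 = 0.0000
  brown: (107 − 103.6875)² / 103.6875 = 0.1058
χ² = 0.0085 + 0.0000 + 0.1058 = 0.1143 ≈ 0.114

0.114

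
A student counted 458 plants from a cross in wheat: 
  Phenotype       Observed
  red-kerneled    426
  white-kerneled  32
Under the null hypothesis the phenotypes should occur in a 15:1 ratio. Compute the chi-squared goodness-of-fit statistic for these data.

0.424

Under the 15:1 hypothesis (Σ ratio = 16, N = 458):
  red-kerneled: 458 × 15/16 = 429.375
  white-kerneled: 458 × 1/16 = 28.625
χ² = Σ (O − E)² / E
  red-kerneled: (426 − 429.375)² / 429.375 = 0.0265
  white-kerneled: (32 − 28.625)² / 28.625 = 0.3979
χ² = 0.0265 + 0.3979 = 0.4244 ≈ 0.424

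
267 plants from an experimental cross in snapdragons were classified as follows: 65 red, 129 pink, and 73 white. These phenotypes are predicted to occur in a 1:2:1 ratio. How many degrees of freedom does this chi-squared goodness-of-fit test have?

A goodness-of-fit test with 3 phenotype classes has df = 3 − 1 = 2.

2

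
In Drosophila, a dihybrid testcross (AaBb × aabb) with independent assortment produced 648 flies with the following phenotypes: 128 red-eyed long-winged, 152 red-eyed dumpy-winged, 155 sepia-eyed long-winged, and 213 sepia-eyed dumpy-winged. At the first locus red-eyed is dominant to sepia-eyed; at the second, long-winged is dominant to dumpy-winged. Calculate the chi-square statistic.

A dihybrid testcross with independent assortment gives a 1:1:1:1 ratio.
Under the 1:1:1:1 hypothesis (Σ ratio = 4, N = 648):
  red-eyed long-winged: 648 × 1/4 = 162
  red-eyed dumpy-winged: 648 × 1/4 = 162
  sepia-eyed long-winged: 648 × 1/4 = 162
  sepia-eyed dumpy-winged: 648 × 1/4 = 162
χ² = Σ (O − E)² / E
  red-eyed long-winged: (128 − 162)² / 162 = 7.1358
  red-eyed dumpy-winged: (152 − 162)² / 162 = 0.6173
  sepia-eyed long-winged: (155 − 162)² / 162 = 0.3025
  sepia-eyed dumpy-winged: (213 − 162)² / 162 = 16.0556
χ² = 7.1358 + 0.6173 + 0.3025 + 16.0556 = 24.1112 ≈ 24.111

24.111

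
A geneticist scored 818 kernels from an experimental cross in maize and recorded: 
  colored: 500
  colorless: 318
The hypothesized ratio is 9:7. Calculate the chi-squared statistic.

7.899

Under the 9:7 hypothesis (Σ ratio = 16, N = 818):
  colored: 818 × 9/16 = 460.125
  colorless: 818 × 7/16 = 357.875
χ² = Σ (O − E)² / E
  colored: (500 − 460.125)² / 460.125 = 3.4556
  colorless: (318 − 357.875)² / 357.875 = 4.4429
χ² = 3.4556 + 4.4429 = 7.8985 ≈ 7.899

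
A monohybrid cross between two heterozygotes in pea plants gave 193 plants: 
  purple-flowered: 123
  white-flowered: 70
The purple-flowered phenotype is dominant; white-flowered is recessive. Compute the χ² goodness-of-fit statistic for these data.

13.073

For a monohybrid cross between heterozygotes with complete dominance, the expected phenotypic ratio is 3:1.
The 3:1 ratio has 4 parts, so with N = 193 the expected counts are:
  purple-flowered: 193 × 3/4 = 144.75
  white-flowered: 193 × 1/4 = 48.25
χ² = Σ (O − E)² / E
  purple-flowered: (123 − 144.75)² / 144.75 = 3.2681
  white-flowered: (70 − 48.25)² / 48.25 = 9.8044
χ² = 3.2681 + 9.8044 = 13.0725 ≈ 13.073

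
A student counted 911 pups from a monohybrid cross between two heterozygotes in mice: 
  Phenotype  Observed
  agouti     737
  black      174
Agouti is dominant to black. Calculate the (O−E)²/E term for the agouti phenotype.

For a monohybrid cross between heterozygotes with complete dominance, the expected phenotypic ratio is 3:1.
Expected counts for N = 911 under a 3:1 ratio (total parts = 4):
  agouti: 911 × 3/4 = 683.25
  black: 911 × 1/4 = 227.75
Contribution of agouti: (737 − 683.25)² / 683.25 = 4.2284

4.228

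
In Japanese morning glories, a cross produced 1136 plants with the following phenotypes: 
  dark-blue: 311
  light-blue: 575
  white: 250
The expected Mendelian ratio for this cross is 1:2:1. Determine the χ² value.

Under the 1:2:1 hypothesis (Σ ratio = 4, N = 1136):
  dark-blue: 1136 × 1/4 = 284
  light-blue: 1136 × 2/4 = 568
  white: 1136 × 1/4 = 284
χ² = Σ (O − E)² / E
  dark-blue: (311 − 284)² / 284 = 2.5669
  light-blue: (575 − 568)² / 568 = 0.0863
  white: (250 − 284)² / 284 = 4.0704
χ² = 2.5669 + 0.0863 + 4.0704 = 6.7236 ≈ 6.724

6.724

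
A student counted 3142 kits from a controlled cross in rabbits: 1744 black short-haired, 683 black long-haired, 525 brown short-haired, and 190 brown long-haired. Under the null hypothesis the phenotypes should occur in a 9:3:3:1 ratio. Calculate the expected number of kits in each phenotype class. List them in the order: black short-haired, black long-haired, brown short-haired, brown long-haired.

1767.375, 589.125, 589.125, 196.375

The 9:3:3:1 ratio has 16 parts, so with N = 3142 the expected counts are:
  black short-haired: 3142 × 9/16 = 1767.375
  black long-haired: 3142 × 3/16 = 589.125
  brown short-haired: 3142 × 3/16 = 589.125
  brown long-haired: 3142 × 1/16 = 196.375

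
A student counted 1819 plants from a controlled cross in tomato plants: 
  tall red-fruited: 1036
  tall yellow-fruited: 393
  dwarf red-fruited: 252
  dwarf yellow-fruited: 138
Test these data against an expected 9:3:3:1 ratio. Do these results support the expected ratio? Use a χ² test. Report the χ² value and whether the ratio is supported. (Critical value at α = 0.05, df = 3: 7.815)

Expected counts for N = 1819 under a 9:3:3:1 ratio (total parts = 16):
  tall red-fruited: 1819 × 9/16 = 1023.1875
  tall yellow-fruited: 1819 × 3/16 = 341.0625
  dwarf red-fruited: 1819 × 3/16 = 341.0625
  dwarf yellow-fruited: 1819 × 1/16 = 113.6875
χ² = Σ (O − E)² / E
  tall red-fruited: (1036 − 1023.1875)² / 1023.1875 = 0.1604
  tall yellow-fruited: (393 − 341.0625)² / 341.0625 = 7.9091
  dwarf red-fruited: (252 − 341.0625)² / 341.0625 = 23.2571
  dwarf yellow-fruited: (138 − 113.6875)² / 113.6875 = 5.1993
χ² = 0.1604 + 7.9091 + 23.2571 + 5.1993 = 36.5259 ≈ 36.526
Degrees of freedom = 4 − 1 = 3; critical value at α = 0.05 is 7.815.
Since 36.526 > 7.815, we reject the null hypothesis — the data do not fit the 9:3:3:1 ratio.

36.526; not consistent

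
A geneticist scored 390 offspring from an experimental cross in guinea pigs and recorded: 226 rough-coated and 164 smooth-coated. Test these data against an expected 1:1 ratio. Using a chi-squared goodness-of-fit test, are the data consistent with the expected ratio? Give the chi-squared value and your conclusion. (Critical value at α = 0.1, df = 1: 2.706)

Total ratio parts = 2. Expected numbers out of 390:
  rough-coated: 390 × 1/2 = 195
  smooth-coated: 390 × 1/2 = 195
χ² = Σ (O − E)² / E
  rough-coated: (226 − 195)² / 195 = 4.9282
  smooth-coated: (164 − 195)² / 195 = 4.9282
χ² = 4.9282 + 4.9282 = 9.8564 ≈ 9.856
Degrees of freedom = 2 − 1 = 1; critical value at α = 0.1 is 2.706.
Since 9.856 > 2.706, we reject the null hypothesis — the data do not fit the 1:1 ratio.

9.856; not consistent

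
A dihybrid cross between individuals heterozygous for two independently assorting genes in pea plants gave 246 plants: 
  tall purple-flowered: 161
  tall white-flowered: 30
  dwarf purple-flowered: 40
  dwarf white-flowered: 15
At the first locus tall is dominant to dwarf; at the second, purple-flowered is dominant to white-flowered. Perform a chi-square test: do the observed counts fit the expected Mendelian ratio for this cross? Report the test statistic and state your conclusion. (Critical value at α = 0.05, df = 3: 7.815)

A dihybrid F₂ with independent assortment and complete dominance at both loci gives a 9:3:3:1 phenotypic ratio.
Expected counts for N = 246 under a 9:3:3:1 ratio (total parts = 16):
  tall purple-flowered: 246 × 9/16 = 138.375
  tall white-flowered: 246 × 3/16 = 46.125
  dwarf purple-flowered: 246 × 3/16 = 46.125
  dwarf white-flowered: 246 × 1/16 = 15.375
χ² = Σ (O − E)² / E
  tall purple-flowered: (161 − 138.375)² / 138.375 = 3.6993
  tall white-flowered: (30 − 46.125)² / 46.125 = 5.6372
  dwarf purple-flowered: (40 − 46.125)² / 46.125 = 0.8133
  dwarf white-flowered: (15 − 15.375)² / 15.375 = 0.0091
χ² = 3.6993 + 5.6372 + 0.8133 + 0.0091 = 10.1589 ≈ 10.159
Degrees of freedom = 4 − 1 = 3; critical value at α = 0.05 is 7.815.
Since 10.159 > 7.815, we reject the null hypothesis — the data do not fit the 9:3:3:1 ratio.

10.159; not consistent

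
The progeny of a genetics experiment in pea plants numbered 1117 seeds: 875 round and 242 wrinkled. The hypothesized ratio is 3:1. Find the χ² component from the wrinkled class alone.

The 3:1 ratio has 4 parts, so with N = 1117 the expected counts are:
  round: 1117 × 3/4 = 837.75
  wrinkled: 1117 × 1/4 = 279.25
Contribution of wrinkled: (242 − 279.25)² / 279.25 = 4.9689

4.969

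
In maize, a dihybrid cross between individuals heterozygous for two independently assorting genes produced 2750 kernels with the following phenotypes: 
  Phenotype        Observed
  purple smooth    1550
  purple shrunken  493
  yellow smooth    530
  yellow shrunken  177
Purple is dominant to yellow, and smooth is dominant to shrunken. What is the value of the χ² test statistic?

A dihybrid F₂ with independent assortment and complete dominance at both loci gives a 9:3:3:1 phenotypic ratio.
Expected counts for N = 2750 under a 9:3:3:1 ratio (total parts = 16):
  purple smooth: 2750 × 9/16 = 1546.875
  purple shrunken: 2750 × 3/16 = 515.625
  yellow smooth: 2750 × 3/16 = 515.625
  yellow shrunken: 2750 × 1/16 = 171.875
χ² = Σ (O − E)² / E
  purple smooth: (1550 − 1546.875)² / 1546.875 = 0.0063
  purple shrunken: (493 − 515.625)² / 515.625 = 0.9928
  yellow smooth: (530 − 515.625)² / 515.625 = 0.4008
  yellow shrunken: (177 − 171.875)² / 171.875 = 0.1528
χ² = 0.0063 + 0.9928 + 0.4008 + 0.1528 = 1.5527 ≈ 1.553

1.553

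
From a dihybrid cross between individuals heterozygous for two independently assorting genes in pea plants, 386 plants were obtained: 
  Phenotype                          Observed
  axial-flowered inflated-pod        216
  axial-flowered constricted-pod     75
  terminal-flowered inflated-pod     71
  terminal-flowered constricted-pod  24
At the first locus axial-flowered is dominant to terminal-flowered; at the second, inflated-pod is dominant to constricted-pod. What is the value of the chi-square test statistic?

0.128

A dihybrid F₂ with independent assortment and complete dominance at both loci gives a 9:3:3:1 phenotypic ratio.
The 9:3:3:1 ratio has 16 parts, so with N = 386 the expected counts are:
  axial-flowered inflated-pod: 386 × 9/16 = 217.125
  axial-flowered constricted-pod: 386 × 3/16 = 72.375
  terminal-flowered inflated-pod: 386 × 3/16 = 72.375
  terminal-flowered constricted-pod: 386 × 1/16 = 24.125
χ² = Σ (O − E)² / E
  axial-flowered inflated-pod: (216 − 217.125)² / 217.125 = 0.0058
  axial-flowered constricted-pod: (75 − 72.375)² / 72.375 = 0.0952
  terminal-flowered inflated-pod: (71 − 72.375)² / 72.375 = 0.0261
  terminal-flowered constricted-pod: (24 − 24.125)² / 24.125 = 0.0006
χ² = 0.0058 + 0.0952 + 0.0261 + 0.0006 = 0.1277 ≈ 0.128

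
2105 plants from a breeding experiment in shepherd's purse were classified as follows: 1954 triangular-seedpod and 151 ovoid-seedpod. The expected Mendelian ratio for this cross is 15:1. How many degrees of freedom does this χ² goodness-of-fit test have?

A goodness-of-fit test with 2 phenotype classes has df = 2 − 1 = 1.

1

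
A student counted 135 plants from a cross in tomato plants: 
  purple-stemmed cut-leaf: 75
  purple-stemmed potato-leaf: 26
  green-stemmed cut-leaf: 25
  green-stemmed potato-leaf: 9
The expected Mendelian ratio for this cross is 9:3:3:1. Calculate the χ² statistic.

The 9:3:3:1 ratio has 16 parts, so with N = 135 the expected counts are:
  purple-stemmed cut-leaf: 135 × 9/16 = 75.9375
  purple-stemmed potato-leaf: 135 × 3/16 = 25.3125
  green-stemmed cut-leaf: 135 × 3/16 = 25.3125
  green-stemmed potato-leaf: 135 × 1/16 = 8.4375
χ² = Σ (O − E)² / E
  purple-stemmed cut-leaf: (75 − 75.9375)² / 75.9375 = 0.0116
  purple-stemmed potato-leaf: (26 − 25.3125)² / 25.3125 = 0.0187
  green-stemmed cut-leaf: (25 − 25.3125)² / 25.3125 = 0.0039
  green-stemmed potato-leaf: (9 − 8.4375)² / 8.4375 = 0.0375
χ² = 0.0116 + 0.0187 + 0.0039 + 0.0375 = 0.0717 ≈ 0.072

0.072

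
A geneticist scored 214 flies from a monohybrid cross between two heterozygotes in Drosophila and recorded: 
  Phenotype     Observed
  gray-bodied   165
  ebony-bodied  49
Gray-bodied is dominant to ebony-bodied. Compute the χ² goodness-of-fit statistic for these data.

For a monohybrid cross between heterozygotes with complete dominance, the expected phenotypic ratio is 3:1.
Under the 3:1 hypothesis (Σ ratio = 4, N = 214):
  gray-bodied: 214 × 3/4 = 160.5
  ebony-bodied: 214 × 1/4 = 53.5
χ² = Σ (O − E)² / E
  gray-bodied: (165 − 160.5)² / 160.5 = 0.1262
  ebony-bodied: (49 − 53.5)² / 53.5 = 0.3785
χ² = 0.1262 + 0.3785 = 0.5047 ≈ 0.505

0.505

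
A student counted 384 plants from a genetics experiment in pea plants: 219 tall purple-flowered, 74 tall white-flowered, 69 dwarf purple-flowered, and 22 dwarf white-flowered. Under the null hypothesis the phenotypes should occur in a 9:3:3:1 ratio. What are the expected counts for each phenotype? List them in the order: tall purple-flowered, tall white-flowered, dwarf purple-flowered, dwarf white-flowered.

216, 72, 72, 24

Under the 9:3:3:1 hypothesis (Σ ratio = 16, N = 384):
  tall purple-flowered: 384 × 9/16 = 216
  tall white-flowered: 384 × 3/16 = 72
  dwarf purple-flowered: 384 × 3/16 = 72
  dwarf white-flowered: 384 × 1/16 = 24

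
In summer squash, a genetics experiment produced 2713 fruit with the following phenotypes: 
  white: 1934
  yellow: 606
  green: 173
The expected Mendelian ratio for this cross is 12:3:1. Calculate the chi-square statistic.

Total ratio parts = 16. Expected numbers out of 2713:
  white: 2713 × 12/16 = 2034.75
  yellow: 2713 × 3/16 = 508.6875
  green: 2713 × 1/16 = 169.5625
χ² = Σ (O − E)² / E
  white: (1934 − 2034.75)² / 2034.75 = 4.9886
  yellow: (606 − 508.6875)² / 508.6875 = 18.6160
  green: (173 − 169.5625)² / 169.5625 = 0.0697
χ² = 4.9886 + 18.6160 + 0.0697 = 23.6743 ≈ 23.674

23.674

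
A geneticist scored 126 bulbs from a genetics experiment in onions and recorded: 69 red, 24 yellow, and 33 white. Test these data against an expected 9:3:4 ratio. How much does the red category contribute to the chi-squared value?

0.050

Expected counts for N = 126 under a 9:3:4 ratio (total parts = 16):
  red: 126 × 9/16 = 70.875
  yellow: 126 × 3/16 = 23.625
  white: 126 × 4/16 = 31.5
Contribution of red: (69 − 70.875)² / 70.875 = 0.0496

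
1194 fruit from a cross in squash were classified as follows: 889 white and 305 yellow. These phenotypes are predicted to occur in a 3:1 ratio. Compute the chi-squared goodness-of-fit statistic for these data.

0.189

Under the 3:1 hypothesis (Σ ratio = 4, N = 1194):
  white: 1194 × 3/4 = 895.5
  yellow: 1194 × 1/4 = 298.5
χ² = Σ (O − E)² / E
  white: (889 − 895.5)² / 895.5 = 0.0472
  yellow: (305 − 298.5)² / 298.5 = 0.1415
χ² = 0.0472 + 0.1415 = 0.1887 ≈ 0.189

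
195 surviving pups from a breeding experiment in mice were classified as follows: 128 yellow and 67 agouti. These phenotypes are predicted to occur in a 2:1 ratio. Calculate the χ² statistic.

0.092

Expected counts for N = 195 under a 2:1 ratio (total parts = 3):
  yellow: 195 × 2/3 = 130
  agouti: 195 × 1/3 = 65
χ² = Σ (O − E)² / E
  yellow: (128 − 130)² / 130 = 0.0308
  agouti: (67 − 65)² / 65 = 0.0615
χ² = 0.0308 + 0.0615 = 0.0923 ≈ 0.092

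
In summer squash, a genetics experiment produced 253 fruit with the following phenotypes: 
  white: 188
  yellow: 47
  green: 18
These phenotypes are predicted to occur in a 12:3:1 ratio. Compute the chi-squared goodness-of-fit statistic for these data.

The 12:3:1 ratio has 16 parts, so with N = 253 the expected counts are:
  white: 253 × 12/16 = 189.75
  yellow: 253 × 3/16 = 47.4375
  green: 253 × 1/16 = 15.8125
χ² = Σ (O − E)² / E
  white: (188 − 189.75)² / 189.75 = 0.0161
  yellow: (47 − 47.4375)² / 47.4375 = 0.0040
  green: (18 − 15.8125)² / 15.8125 = 0.3026
χ² = 0.0161 + 0.0040 + 0.3026 = 0.3227 ≈ 0.323

0.323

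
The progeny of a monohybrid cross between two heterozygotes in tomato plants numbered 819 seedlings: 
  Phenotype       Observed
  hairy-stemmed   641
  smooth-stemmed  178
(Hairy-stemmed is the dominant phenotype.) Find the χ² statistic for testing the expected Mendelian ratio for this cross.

For a monohybrid cross between heterozygotes with complete dominance, the expected phenotypic ratio is 3:1.
Under the 3:1 hypothesis (Σ ratio = 4, N = 819):
  hairy-stemmed: 819 × 3/4 = 614.25
  smooth-stemmed: 819 × 1/4 = 204.75
χ² = Σ (O − E)² / E
  hairy-stemmed: (641 − 614.25)² / 614.25 = 1.1649
  smooth-stemmed: (178 − 204.75)² / 204.75 = 3.4948
χ² = 1.1649 + 3.4948 = 4.6597 ≈ 4.660

4.660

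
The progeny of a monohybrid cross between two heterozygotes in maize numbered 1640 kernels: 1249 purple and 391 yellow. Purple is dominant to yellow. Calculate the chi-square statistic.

1.174

For a monohybrid cross between heterozygotes with complete dominance, the expected phenotypic ratio is 3:1.
Expected counts for N = 1640 under a 3:1 ratio (total parts = 4):
  purple: 1640 × 3/4 = 1230
  yellow: 1640 × 1/4 = 410
χ² = Σ (O − E)² / E
  purple: (1249 − 1230)² / 1230 = 0.2935
  yellow: (391 − 410)² / 410 = 0.8805
χ² = 0.2935 + 0.8805 = 1.174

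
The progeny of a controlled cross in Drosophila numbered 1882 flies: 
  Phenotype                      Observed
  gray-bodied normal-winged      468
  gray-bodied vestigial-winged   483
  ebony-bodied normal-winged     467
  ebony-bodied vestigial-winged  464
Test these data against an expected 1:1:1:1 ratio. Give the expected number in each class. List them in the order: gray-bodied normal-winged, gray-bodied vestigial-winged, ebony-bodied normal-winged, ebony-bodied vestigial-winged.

Total ratio parts = 4. Expected numbers out of 1882:
  gray-bodied normal-winged: 1882 × 1/4 = 470.5
  gray-bodied vestigial-winged: 1882 × 1/4 = 470.5
  ebony-bodied normal-winged: 1882 × 1/4 = 470.5
  ebony-bodied vestigial-winged: 1882 × 1/4 = 470.5

470.5, 470.5, 470.5, 470.5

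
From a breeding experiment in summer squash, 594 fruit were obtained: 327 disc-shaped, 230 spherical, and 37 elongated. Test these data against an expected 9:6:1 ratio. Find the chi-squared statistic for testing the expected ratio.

0.388

The 9:6:1 ratio has 16 parts, so with N = 594 the expected counts are:
  disc-shaped: 594 × 9/16 = 334.125
  spherical: 594 × 6/16 = 222.75
  elongated: 594 × 1/16 = 37.125
χ² = Σ (O − E)² / E
  disc-shaped: (327 − 334.125)² / 334.125 = 0.1519
  spherical: (230 − 222.75)² / 222.75 = 0.2360
  elongated: (37 − 37.125)² / 37.125 = 0.0004
χ² = 0.1519 + 0.2360 + 0.0004 = 0.3883 ≈ 0.388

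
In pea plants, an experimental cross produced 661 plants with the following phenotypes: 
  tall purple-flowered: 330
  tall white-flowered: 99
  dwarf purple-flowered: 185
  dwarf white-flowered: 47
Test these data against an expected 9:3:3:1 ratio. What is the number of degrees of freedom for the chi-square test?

A goodness-of-fit test with 4 phenotype classes has df = 4 − 1 = 3.

3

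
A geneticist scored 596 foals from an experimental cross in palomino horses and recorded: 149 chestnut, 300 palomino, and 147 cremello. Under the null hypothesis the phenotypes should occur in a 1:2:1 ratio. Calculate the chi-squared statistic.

0.040

Expected counts for N = 596 under a 1:2:1 ratio (total parts = 4):
  chestnut: 596 × 1/4 = 149
  palomino: 596 × 2/4 = 298
  cremello: 596 × 1/4 = 149
χ² = Σ (O − E)² / E
  chestnut: (149 − 149)² / 149 = 0.0000
  palomino: (300 − 298)² / 298 = 0.0134
  cremello: (147 − 149)² / 149 = 0.0268
χ² = 0.0000 + 0.0134 + 0.0268 = 0.0402 ≈ 0.040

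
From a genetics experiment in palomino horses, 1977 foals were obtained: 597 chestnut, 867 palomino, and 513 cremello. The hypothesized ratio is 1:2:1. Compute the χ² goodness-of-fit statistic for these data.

The 1:2:1 ratio has 4 parts, so with N = 1977 the expected counts are:
  chestnut: 1977 × 1/4 = 494.25
  palomino: 1977 × 2/4 = 988.5
  cremello: 1977 × 1/4 = 494.25
χ² = Σ (O − E)² / E
  chestnut: (597 − 494.25)² / 494.25 = 21.3608
  palomino: (867 − 988.5)² / 988.5 = 14.9340
  cremello: (513 − 494.25)² / 494.25 = 0.7113
χ² = 21.3608 + 14.9340 + 0.7113 = 37.0061 ≈ 37.006

37.006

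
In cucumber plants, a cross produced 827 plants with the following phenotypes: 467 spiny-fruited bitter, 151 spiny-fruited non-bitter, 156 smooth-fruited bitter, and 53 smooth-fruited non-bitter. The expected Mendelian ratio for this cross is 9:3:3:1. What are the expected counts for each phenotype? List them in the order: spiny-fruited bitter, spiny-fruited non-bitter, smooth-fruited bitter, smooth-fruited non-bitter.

465.1875, 155.0625, 155.0625, 51.6875

Total ratio parts = 16. Expected numbers out of 827:
  spiny-fruited bitter: 827 × 9/16 = 465.1875
  spiny-fruited non-bitter: 827 × 3/16 = 155.0625
  smooth-fruited bitter: 827 × 3/16 = 155.0625
  smooth-fruited non-bitter: 827 × 1/16 = 51.6875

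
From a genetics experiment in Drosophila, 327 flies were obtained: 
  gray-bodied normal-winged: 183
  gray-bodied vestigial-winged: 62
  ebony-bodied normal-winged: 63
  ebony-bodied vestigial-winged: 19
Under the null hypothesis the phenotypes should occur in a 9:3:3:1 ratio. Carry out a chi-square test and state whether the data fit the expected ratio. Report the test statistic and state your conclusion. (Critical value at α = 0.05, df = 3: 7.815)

Total ratio parts = 16. Expected numbers out of 327:
  gray-bodied normal-winged: 327 × 9/16 = 183.9375
  gray-bodied vestigial-winged: 327 × 3/16 = 61.3125
  ebony-bodied normal-winged: 327 × 3/16 = 61.3125
  ebony-bodied vestigial-winged: 327 × 1/16 = 20.4375
χ² = Σ (O − E)² / E
  gray-bodied normal-winged: (183 − 183.9375)² / 183.9375 = 0.0048
  gray-bodied vestigial-winged: (62 − 61.3125)² / 61.3125 = 0.0077
  ebony-bodied normal-winged: (63 − 61.3125)² / 61.3125 = 0.0464
  ebony-bodied vestigial-winged: (19 − 20.4375)² / 20.4375 = 0.1011
χ² = 0.0048 + 0.0077 + 0.0464 + 0.1011 = 0.160
Degrees of freedom = 4 − 1 = 3; critical value at α = 0.05 is 7.815.
Since 0.160 < 7.815, we fail to reject the null hypothesis — the data are consistent with the 9:3:3:1 ratio.

0.160; consistent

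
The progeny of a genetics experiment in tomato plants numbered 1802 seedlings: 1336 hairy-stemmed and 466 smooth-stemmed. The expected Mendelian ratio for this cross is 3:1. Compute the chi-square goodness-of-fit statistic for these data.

0.711

Under the 3:1 hypothesis (Σ ratio = 4, N = 1802):
  hairy-stemmed: 1802 × 3/4 = 1351.5
  smooth-stemmed: 1802 × 1/4 = 450.5
χ² = Σ (O − E)² / E
  hairy-stemmed: (1336 − 1351.5)² / 1351.5 = 0.1778
  smooth-stemmed: (466 − 450.5)² / 450.5 = 0.5333
χ² = 0.1778 + 0.5333 = 0.7111 ≈ 0.711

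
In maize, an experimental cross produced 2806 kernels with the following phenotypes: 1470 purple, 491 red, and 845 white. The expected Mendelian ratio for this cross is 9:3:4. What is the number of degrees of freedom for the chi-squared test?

A goodness-of-fit test with 3 phenotype classes has df = 3 − 1 = 2.

2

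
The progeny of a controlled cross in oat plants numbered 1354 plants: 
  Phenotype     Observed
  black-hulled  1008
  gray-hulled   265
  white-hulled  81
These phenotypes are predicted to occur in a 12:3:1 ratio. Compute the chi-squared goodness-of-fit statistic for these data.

0.698

Expected counts for N = 1354 under a 12:3:1 ratio (total parts = 16):
  black-hulled: 1354 × 12/16 = 1015.5
  gray-hulled: 1354 × 3/16 = 253.875
  white-hulled: 1354 × 1/16 = 84.625
χ² = Σ (O − E)² / E
  black-hulled: (1008 − 1015.5)² / 1015.5 = 0.0554
  gray-hulled: (265 − 253.875)² / 253.875 = 0.4875
  white-hulled: (81 − 84.625)² / 84.625 = 0.1553
χ² = 0.0554 + 0.4875 + 0.1553 = 0.6982 ≈ 0.698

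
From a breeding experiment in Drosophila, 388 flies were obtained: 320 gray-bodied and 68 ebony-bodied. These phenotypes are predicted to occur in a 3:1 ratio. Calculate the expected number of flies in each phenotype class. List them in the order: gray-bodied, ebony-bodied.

291, 97

Under the 3:1 hypothesis (Σ ratio = 4, N = 388):
  gray-bodied: 388 × 3/4 = 291
  ebony-bodied: 388 × 1/4 = 97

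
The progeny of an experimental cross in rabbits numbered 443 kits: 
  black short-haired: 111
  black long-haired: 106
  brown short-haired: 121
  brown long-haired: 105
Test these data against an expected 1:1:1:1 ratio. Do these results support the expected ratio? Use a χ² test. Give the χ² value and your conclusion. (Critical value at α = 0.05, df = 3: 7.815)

1.451; consistent

Total ratio parts = 4. Expected numbers out of 443:
  black short-haired: 443 × 1/4 = 110.75
  black long-haired: 443 × 1/4 = 110.75
  brown short-haired: 443 × 1/4 = 110.75
  brown long-haired: 443 × 1/4 = 110.75
χ² = Σ (O − E)² / E
  black short-haired: (111 − 110.75)² / 110.75 = 0.0006
  black long-haired: (106 − 110.75)² / 110.75 = 0.2037
  brown short-haired: (121 − 110.75)² / 110.75 = 0.9486
  brown long-haired: (105 − 110.75)² / 110.75 = 0.2985
χ² = 0.0006 + 0.2037 + 0.9486 + 0.2985 = 1.4514 ≈ 1.451
Degrees of freedom = 4 − 1 = 3; critical value at α = 0.05 is 7.815.
Since 1.451 < 7.815, we fail to reject the null hypothesis — the data are consistent with the 1:1:1:1 ratio.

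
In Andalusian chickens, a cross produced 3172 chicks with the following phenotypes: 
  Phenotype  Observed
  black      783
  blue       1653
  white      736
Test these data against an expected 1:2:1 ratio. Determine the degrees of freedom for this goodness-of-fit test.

2

A goodness-of-fit test with 3 phenotype classes has df = 3 − 1 = 2.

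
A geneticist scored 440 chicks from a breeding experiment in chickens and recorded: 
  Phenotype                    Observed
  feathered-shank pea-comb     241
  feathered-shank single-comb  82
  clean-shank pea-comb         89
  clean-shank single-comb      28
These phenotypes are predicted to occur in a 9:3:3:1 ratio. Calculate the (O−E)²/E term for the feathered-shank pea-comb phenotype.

The 9:3:3:1 ratio has 16 parts, so with N = 440 the expected counts are:
  feathered-shank pea-comb: 440 × 9/16 = 247.5
  feathered-shank single-comb: 440 × 3/16 = 82.5
  clean-shank pea-comb: 440 × 3/16 = 82.5
  clean-shank single-comb: 440 × 1/16 = 27.5
Contribution of feathered-shank pea-comb: (241 − 247.5)² / 247.5 = 0.1707

0.171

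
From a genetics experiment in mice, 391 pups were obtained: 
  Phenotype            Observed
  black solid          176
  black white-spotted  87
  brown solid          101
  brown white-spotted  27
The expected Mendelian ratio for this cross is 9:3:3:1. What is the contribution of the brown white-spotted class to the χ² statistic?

0.269

Total ratio parts = 16. Expected numbers out of 391:
  black solid: 391 × 9/16 = 219.9375
  black white-spotted: 391 × 3/16 = 73.3125
  brown solid: 391 × 3/16 = 73.3125
  brown white-spotted: 391 × 1/16 = 24.4375
Contribution of brown white-spotted: (27 − 24.4375)² / 24.4375 = 0.2687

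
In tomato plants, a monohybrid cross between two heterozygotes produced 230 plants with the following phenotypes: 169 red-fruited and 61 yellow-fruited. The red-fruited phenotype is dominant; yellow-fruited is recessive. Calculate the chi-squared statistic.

For a monohybrid cross between heterozygotes with complete dominance, the expected phenotypic ratio is 3:1.
Expected counts for N = 230 under a 3:1 ratio (total parts = 4):
  red-fruited: 230 × 3/4 = 172.5
  yellow-fruited: 230 × 1/4 = 57.5
χ² = Σ (O − E)² / E
  red-fruited: (169 − 172.5)² / 172.5 = 0.0710
  yellow-fruited: (61 − 57.5)² / 57.5 = 0.2130
χ² = 0.0710 + 0.2130 = 0.284

0.284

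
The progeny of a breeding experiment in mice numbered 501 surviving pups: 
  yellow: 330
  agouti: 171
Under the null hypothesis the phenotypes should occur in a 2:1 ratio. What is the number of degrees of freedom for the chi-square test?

1

A goodness-of-fit test with 2 phenotype classes has df = 2 − 1 = 1.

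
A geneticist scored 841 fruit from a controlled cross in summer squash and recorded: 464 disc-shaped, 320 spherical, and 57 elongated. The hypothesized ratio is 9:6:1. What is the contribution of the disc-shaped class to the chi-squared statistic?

0.174

Total ratio parts = 16. Expected numbers out of 841:
  disc-shaped: 841 × 9/16 = 473.0625
  spherical: 841 × 6/16 = 315.375
  elongated: 841 × 1/16 = 52.5625
Contribution of disc-shaped: (464 − 473.0625)² / 473.0625 = 0.1736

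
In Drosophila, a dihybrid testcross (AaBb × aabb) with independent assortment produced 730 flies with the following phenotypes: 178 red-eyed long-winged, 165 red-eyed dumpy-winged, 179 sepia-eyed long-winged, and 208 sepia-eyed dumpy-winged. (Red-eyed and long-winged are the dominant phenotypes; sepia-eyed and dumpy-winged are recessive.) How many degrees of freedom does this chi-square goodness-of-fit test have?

3

A dihybrid testcross with independent assortment gives a 1:1:1:1 ratio.
A goodness-of-fit test with 4 phenotype classes has df = 4 − 1 = 3.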